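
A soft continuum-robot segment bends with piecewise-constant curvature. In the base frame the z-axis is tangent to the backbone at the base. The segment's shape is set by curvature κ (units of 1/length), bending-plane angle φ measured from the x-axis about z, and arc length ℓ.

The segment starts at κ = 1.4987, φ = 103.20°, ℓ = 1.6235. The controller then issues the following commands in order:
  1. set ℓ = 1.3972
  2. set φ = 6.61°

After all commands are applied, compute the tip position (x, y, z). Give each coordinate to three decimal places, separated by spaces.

initial: κ=1.4987, φ=103.20°, ℓ=1.6235
cmd 1: set ℓ=1.3972 → (κ,φ,ℓ)=(1.4987,103.20°,1.3972) → tip=(-0.2285,0.9742,0.5780)
cmd 2: set φ=6.61° → (κ,φ,ℓ)=(1.4987,6.61°,1.3972) → tip=(0.9940,0.1152,0.5780)

0.994 0.115 0.578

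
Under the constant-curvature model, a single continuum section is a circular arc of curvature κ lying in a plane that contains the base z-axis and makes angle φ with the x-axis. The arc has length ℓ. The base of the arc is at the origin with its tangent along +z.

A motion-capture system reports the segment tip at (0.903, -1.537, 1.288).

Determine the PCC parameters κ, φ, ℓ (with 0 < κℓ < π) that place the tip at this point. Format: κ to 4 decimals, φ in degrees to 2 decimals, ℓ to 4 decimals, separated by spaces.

ρ = √(x²+y²) = √(0.903² + -1.537²) = 1.78263
φ = atan2(y, x) mod 360° = atan2(-1.537, 0.903) = 300.4346°
|p|² = ρ² + z² = 1.78263² + 1.288² = 4.83672
κ = 2ρ / |p|² = 2×1.78263 / 4.83672 = 0.73712
θ = 2·atan2(ρ, z) = 2·atan2(1.78263, 1.288) = 1.89022 rad
ℓ = θ/κ = 1.89022/0.73712 = 2.56432

0.7371 300.43 2.5643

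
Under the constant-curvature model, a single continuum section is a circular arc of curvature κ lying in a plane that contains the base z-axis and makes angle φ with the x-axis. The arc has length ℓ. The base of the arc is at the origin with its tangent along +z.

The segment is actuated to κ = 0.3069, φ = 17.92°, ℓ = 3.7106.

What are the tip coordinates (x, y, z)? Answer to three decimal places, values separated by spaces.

1.802 0.583 2.959

θ = κ·ℓ = 0.3069 × 3.7106 = 1.13878 rad
ρ = (1 − cos θ)/κ = (1 − 0.41870)/0.3069 = 1.89410
z = sin θ / κ = 0.90812/0.3069 = 2.95902
x = ρ cos φ = 1.89410 × cos(17.92°) = 1.80221
y = ρ sin φ = 1.89410 × sin(17.92°) = 0.58279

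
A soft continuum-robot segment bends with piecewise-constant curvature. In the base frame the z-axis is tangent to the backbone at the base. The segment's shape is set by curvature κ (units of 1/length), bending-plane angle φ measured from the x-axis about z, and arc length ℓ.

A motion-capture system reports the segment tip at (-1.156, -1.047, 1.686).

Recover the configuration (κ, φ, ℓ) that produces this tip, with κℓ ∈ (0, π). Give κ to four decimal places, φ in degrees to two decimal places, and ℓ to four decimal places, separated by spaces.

0.5913 222.17 2.5248

ρ = √(x²+y²) = √(-1.156² + -1.047²) = 1.55966
φ = atan2(y, x) mod 360° = atan2(-1.047, -1.156) = 222.1674°
|p|² = ρ² + z² = 1.55966² + 1.686² = 5.27514
κ = 2ρ / |p|² = 2×1.55966 / 5.27514 = 0.59133
θ = 2·atan2(ρ, z) = 2·atan2(1.55966, 1.686) = 1.49299 rad
ℓ = θ/κ = 1.49299/0.59133 = 2.52481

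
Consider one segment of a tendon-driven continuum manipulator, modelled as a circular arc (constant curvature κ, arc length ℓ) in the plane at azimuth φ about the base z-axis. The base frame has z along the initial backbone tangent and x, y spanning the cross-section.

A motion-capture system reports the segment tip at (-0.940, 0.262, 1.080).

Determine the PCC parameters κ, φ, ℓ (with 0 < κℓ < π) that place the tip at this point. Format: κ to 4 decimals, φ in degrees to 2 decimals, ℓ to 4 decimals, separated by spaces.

0.9212 164.43 1.5953

ρ = √(x²+y²) = √(-0.940² + 0.262²) = 0.97583
φ = atan2(y, x) mod 360° = atan2(0.262, -0.940) = 164.4256°
|p|² = ρ² + z² = 0.97583² + 1.080² = 2.11864
κ = 2ρ / |p|² = 2×0.97583 / 2.11864 = 0.92118
θ = 2·atan2(ρ, z) = 2·atan2(0.97583, 1.080) = 1.46954 rad
ℓ = θ/κ = 1.46954/0.92118 = 1.59528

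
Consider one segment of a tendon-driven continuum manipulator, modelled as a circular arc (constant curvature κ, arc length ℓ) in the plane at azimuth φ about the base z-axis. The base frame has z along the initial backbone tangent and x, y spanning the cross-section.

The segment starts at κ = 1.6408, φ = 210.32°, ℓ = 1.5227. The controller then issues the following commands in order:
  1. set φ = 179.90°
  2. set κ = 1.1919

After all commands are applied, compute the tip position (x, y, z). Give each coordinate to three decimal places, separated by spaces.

initial: κ=1.6408, φ=210.32°, ℓ=1.5227
cmd 1: set φ=179.90° → (κ,φ,ℓ)=(1.6408,179.90°,1.5227) → tip=(-1.0972,0.0019,0.3655)
cmd 2: set κ=1.1919 → (κ,φ,ℓ)=(1.1919,179.90°,1.5227) → tip=(-1.0418,0.0018,0.8141)

-1.042 0.002 0.814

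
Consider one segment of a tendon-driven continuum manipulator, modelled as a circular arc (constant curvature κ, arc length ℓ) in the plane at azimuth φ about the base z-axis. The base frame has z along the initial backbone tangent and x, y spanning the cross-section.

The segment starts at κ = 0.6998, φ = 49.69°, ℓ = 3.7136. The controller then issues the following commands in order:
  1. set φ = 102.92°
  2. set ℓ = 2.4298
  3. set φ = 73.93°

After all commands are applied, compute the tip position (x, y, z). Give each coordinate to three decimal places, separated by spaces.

initial: κ=0.6998, φ=49.69°, ℓ=3.7136
cmd 1: set φ=102.92° → (κ,φ,ℓ)=(0.6998,102.92°,3.7136) → tip=(-0.5931,2.5854,0.7381)
cmd 2: set ℓ=2.4298 → (κ,φ,ℓ)=(0.6998,102.92°,2.4298) → tip=(-0.3608,1.5728,1.4170)
cmd 3: set φ=73.93° → (κ,φ,ℓ)=(0.6998,73.93°,2.4298) → tip=(0.4467,1.5506,1.4170)

0.447 1.551 1.417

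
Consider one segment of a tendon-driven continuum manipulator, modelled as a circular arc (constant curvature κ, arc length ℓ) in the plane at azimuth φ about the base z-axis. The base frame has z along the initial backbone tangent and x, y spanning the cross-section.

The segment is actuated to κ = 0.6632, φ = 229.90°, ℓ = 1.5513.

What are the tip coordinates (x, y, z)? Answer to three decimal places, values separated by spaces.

θ = κ·ℓ = 0.6632 × 1.5513 = 1.02882 rad
ρ = (1 − cos θ)/κ = (1 − 0.51583)/0.6632 = 0.73005
z = sin θ / κ = 0.85669/0.6632 = 1.29176
x = ρ cos φ = 0.73005 × cos(229.90°) = -0.47024
y = ρ sin φ = 0.73005 × sin(229.90°) = -0.55843

-0.470 -0.558 1.292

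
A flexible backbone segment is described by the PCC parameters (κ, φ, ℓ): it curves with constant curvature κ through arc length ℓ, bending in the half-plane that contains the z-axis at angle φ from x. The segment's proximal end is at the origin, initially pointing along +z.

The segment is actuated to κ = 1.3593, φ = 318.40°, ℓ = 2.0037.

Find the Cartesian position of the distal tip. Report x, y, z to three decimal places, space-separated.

θ = κ·ℓ = 1.3593 × 2.0037 = 2.72363 rad
ρ = (1 − cos θ)/κ = (1 − -0.91392)/1.3593 = 1.40802
z = sin θ / κ = 0.40590/1.3593 = 0.29861
x = ρ cos φ = 1.40802 × cos(318.40°) = 1.05291
y = ρ sin φ = 1.40802 × sin(318.40°) = -0.93482

1.053 -0.935 0.299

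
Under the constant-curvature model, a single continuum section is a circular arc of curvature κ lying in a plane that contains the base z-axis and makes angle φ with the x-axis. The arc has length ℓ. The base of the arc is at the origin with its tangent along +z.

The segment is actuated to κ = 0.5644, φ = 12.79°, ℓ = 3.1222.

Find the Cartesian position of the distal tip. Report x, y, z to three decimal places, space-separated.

θ = κ·ℓ = 0.5644 × 3.1222 = 1.76217 rad
ρ = (1 − cos θ)/κ = (1 − -0.19021)/0.5644 = 2.10880
z = sin θ / κ = 0.98174/0.5644 = 1.73945
x = ρ cos φ = 2.10880 × cos(12.79°) = 2.05648
y = ρ sin φ = 2.10880 × sin(12.79°) = 0.46684

2.056 0.467 1.739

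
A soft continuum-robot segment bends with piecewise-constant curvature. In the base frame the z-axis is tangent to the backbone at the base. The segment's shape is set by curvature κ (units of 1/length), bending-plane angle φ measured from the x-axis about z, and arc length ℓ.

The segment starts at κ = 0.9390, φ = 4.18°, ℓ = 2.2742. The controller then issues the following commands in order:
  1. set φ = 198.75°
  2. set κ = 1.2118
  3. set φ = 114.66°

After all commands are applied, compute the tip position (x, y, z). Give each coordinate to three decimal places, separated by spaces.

-0.663 1.445 0.310

initial: κ=0.9390, φ=4.18°, ℓ=2.2742
cmd 1: set φ=198.75° → (κ,φ,ℓ)=(0.9390,198.75°,2.2742) → tip=(-1.5481,-0.5255,0.8996)
cmd 2: set κ=1.2118 → (κ,φ,ℓ)=(1.2118,198.75°,2.2742) → tip=(-1.5054,-0.5110,0.3105)
cmd 3: set φ=114.66° → (κ,φ,ℓ)=(1.2118,114.66°,2.2742) → tip=(-0.6633,1.4448,0.3105)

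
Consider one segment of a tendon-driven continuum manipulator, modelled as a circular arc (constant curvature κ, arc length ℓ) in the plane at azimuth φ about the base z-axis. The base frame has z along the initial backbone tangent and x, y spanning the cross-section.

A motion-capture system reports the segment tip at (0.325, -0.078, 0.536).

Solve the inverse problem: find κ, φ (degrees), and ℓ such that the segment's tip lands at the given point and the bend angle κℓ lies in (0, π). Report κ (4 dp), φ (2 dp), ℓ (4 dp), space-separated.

1.6753 346.50 0.6656

ρ = √(x²+y²) = √(0.325² + -0.078²) = 0.33423
φ = atan2(y, x) mod 360° = atan2(-0.078, 0.325) = 346.5043°
|p|² = ρ² + z² = 0.33423² + 0.536² = 0.39901
κ = 2ρ / |p|² = 2×0.33423 / 0.39901 = 1.67531
θ = 2·atan2(ρ, z) = 2·atan2(0.33423, 0.536) = 1.11513 rad
ℓ = θ/κ = 1.11513/1.67531 = 0.66562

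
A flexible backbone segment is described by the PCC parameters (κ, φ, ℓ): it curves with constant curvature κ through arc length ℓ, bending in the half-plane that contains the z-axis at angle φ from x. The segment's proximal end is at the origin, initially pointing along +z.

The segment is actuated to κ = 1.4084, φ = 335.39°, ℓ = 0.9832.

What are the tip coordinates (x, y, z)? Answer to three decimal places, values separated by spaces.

θ = κ·ℓ = 1.4084 × 0.9832 = 1.38474 rad
ρ = (1 − cos θ)/κ = (1 − 0.18499)/1.4084 = 0.57868
z = sin θ / κ = 0.98274/1.4084 = 0.69777
x = ρ cos φ = 0.57868 × cos(335.39°) = 0.52612
y = ρ sin φ = 0.57868 × sin(335.39°) = -0.24099

0.526 -0.241 0.698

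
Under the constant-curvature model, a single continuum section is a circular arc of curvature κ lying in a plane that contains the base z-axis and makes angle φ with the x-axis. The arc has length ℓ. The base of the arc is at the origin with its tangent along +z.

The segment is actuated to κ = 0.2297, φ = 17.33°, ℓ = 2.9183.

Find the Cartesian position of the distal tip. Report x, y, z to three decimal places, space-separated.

0.899 0.281 2.705

θ = κ·ℓ = 0.2297 × 2.9183 = 0.67033 rad
ρ = (1 − cos θ)/κ = (1 − 0.78361)/0.2297 = 0.94204
z = sin θ / κ = 0.62125/0.2297 = 2.70460
x = ρ cos φ = 0.94204 × cos(17.33°) = 0.89927
y = ρ sin φ = 0.94204 × sin(17.33°) = 0.28061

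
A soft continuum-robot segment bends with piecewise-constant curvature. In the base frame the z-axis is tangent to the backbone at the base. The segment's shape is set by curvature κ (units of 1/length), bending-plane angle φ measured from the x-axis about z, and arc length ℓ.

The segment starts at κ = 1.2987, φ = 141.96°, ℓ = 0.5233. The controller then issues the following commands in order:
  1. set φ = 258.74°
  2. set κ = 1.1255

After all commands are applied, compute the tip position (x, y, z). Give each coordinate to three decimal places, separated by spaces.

-0.029 -0.147 0.494

initial: κ=1.2987, φ=141.96°, ℓ=0.5233
cmd 1: set φ=258.74° → (κ,φ,ℓ)=(1.2987,258.74°,0.5233) → tip=(-0.0334,-0.1678,0.4839)
cmd 2: set κ=1.1255 → (κ,φ,ℓ)=(1.1255,258.74°,0.5233) → tip=(-0.0292,-0.1468,0.4936)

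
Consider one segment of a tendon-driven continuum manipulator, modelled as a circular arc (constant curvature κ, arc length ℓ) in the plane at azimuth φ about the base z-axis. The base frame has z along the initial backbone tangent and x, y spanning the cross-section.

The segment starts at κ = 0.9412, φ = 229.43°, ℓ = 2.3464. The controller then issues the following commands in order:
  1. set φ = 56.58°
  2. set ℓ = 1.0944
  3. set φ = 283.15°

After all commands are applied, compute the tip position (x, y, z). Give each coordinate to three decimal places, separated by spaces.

initial: κ=0.9412, φ=229.43°, ℓ=2.3464
cmd 1: set φ=56.58° → (κ,φ,ℓ)=(0.9412,56.58°,2.3464) → tip=(0.9335,1.4147,0.8537)
cmd 2: set ℓ=1.0944 → (κ,φ,ℓ)=(0.9412,56.58°,1.0944) → tip=(0.2839,0.4303,0.9109)
cmd 3: set φ=283.15° → (κ,φ,ℓ)=(0.9412,283.15°,1.0944) → tip=(0.1173,-0.5020,0.9109)

0.117 -0.502 0.911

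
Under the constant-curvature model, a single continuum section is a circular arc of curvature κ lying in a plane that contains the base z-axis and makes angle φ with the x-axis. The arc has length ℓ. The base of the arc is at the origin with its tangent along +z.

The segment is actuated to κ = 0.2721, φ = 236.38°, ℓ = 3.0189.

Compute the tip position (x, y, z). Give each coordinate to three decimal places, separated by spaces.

-0.649 -0.976 2.691

θ = κ·ℓ = 0.2721 × 3.0189 = 0.82144 rad
ρ = (1 − cos θ)/κ = (1 − 0.68117)/0.2721 = 1.17175
z = sin θ / κ = 0.73213/0.2721 = 2.69066
x = ρ cos φ = 1.17175 × cos(236.38°) = -0.64878
y = ρ sin φ = 1.17175 × sin(236.38°) = -0.97575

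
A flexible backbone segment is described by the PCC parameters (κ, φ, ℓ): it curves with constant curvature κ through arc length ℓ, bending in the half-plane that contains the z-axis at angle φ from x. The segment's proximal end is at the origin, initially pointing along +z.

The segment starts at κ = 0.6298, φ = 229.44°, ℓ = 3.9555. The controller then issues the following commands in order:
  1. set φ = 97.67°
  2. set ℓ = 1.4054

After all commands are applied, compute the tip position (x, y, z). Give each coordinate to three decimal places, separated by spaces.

-0.078 0.577 1.229

initial: κ=0.6298, φ=229.44°, ℓ=3.9555
cmd 1: set φ=97.67° → (κ,φ,ℓ)=(0.6298,97.67°,3.9555) → tip=(-0.3806,2.8259,0.9614)
cmd 2: set ℓ=1.4054 → (κ,φ,ℓ)=(0.6298,97.67°,1.4054) → tip=(-0.0777,0.5772,1.2289)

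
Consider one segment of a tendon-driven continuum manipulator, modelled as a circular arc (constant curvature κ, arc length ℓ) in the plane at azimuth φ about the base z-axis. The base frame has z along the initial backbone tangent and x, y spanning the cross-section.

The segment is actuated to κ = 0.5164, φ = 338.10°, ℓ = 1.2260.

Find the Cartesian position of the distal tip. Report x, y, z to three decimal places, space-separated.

θ = κ·ℓ = 0.5164 × 1.2260 = 0.63311 rad
ρ = (1 − cos θ)/κ = (1 − 0.80619)/0.5164 = 0.37530
z = sin θ / κ = 0.59165/0.5164 = 1.14572
x = ρ cos φ = 0.37530 × cos(338.10°) = 0.34822
y = ρ sin φ = 0.37530 × sin(338.10°) = -0.13998

0.348 -0.140 1.146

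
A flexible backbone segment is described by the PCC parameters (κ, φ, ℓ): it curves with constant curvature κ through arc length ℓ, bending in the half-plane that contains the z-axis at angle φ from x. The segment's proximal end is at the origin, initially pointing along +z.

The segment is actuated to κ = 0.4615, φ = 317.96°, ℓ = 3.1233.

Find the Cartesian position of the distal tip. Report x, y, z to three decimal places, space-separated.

1.402 -1.264 2.149

θ = κ·ℓ = 0.4615 × 3.1233 = 1.44140 rad
ρ = (1 − cos θ)/κ = (1 − 0.12903)/0.4615 = 1.88725
z = sin θ / κ = 0.99164/0.4615 = 2.14873
x = ρ cos φ = 1.88725 × cos(317.96°) = 1.40162
y = ρ sin φ = 1.88725 × sin(317.96°) = -1.26380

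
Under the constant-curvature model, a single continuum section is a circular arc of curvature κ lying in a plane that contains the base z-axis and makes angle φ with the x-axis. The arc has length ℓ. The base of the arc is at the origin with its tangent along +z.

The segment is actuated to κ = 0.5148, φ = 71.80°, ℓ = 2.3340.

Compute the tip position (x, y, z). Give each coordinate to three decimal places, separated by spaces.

0.388 1.179 1.812

θ = κ·ℓ = 0.5148 × 2.3340 = 1.20154 rad
ρ = (1 − cos θ)/κ = (1 − 0.36092)/0.5148 = 1.24142
z = sin θ / κ = 0.93260/0.5148 = 1.81157
x = ρ cos φ = 1.24142 × cos(71.80°) = 0.38774
y = ρ sin φ = 1.24142 × sin(71.80°) = 1.17931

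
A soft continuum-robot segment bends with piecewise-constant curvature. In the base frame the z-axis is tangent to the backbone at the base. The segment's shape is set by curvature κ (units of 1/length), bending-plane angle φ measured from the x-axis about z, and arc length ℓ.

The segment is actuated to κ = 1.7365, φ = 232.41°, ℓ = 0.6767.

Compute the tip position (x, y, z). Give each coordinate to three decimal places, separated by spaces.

-0.216 -0.280 0.531

θ = κ·ℓ = 1.7365 × 0.6767 = 1.17509 rad
ρ = (1 − cos θ)/κ = (1 − 0.38546)/1.7365 = 0.35390
z = sin θ / κ = 0.92272/1.7365 = 0.53137
x = ρ cos φ = 0.35390 × cos(232.41°) = -0.21588
y = ρ sin φ = 0.35390 × sin(232.41°) = -0.28043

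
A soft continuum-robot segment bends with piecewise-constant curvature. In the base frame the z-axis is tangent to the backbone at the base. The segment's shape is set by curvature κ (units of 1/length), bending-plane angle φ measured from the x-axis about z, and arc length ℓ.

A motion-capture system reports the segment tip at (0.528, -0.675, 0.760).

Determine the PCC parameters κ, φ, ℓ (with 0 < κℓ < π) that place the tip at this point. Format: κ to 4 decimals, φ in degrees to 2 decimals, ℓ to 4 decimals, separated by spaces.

1.3064 308.03 1.2941

ρ = √(x²+y²) = √(0.528² + -0.675²) = 0.85698
φ = atan2(y, x) mod 360° = atan2(-0.675, 0.528) = 308.0333°
|p|² = ρ² + z² = 0.85698² + 0.760² = 1.31201
κ = 2ρ / |p|² = 2×0.85698 / 1.31201 = 1.30636
θ = 2·atan2(ρ, z) = 2·atan2(0.85698, 0.760) = 1.69060 rad
ℓ = θ/κ = 1.69060/1.30636 = 1.29413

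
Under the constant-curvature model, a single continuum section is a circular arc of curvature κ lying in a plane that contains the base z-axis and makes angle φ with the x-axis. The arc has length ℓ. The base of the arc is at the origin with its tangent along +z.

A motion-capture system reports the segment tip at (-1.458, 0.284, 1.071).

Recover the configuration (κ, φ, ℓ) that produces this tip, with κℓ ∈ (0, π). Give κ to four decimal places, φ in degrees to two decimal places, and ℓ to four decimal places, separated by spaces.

ρ = √(x²+y²) = √(-1.458² + 0.284²) = 1.48540
φ = atan2(y, x) mod 360° = atan2(0.284, -1.458) = 168.9775°
|p|² = ρ² + z² = 1.48540² + 1.071² = 3.35346
κ = 2ρ / |p|² = 2×1.48540 / 3.35346 = 0.88589
θ = 2·atan2(ρ, z) = 2·atan2(1.48540, 1.071) = 1.89221 rad
ℓ = θ/κ = 1.89221/0.88589 = 2.13593

0.8859 168.98 2.1359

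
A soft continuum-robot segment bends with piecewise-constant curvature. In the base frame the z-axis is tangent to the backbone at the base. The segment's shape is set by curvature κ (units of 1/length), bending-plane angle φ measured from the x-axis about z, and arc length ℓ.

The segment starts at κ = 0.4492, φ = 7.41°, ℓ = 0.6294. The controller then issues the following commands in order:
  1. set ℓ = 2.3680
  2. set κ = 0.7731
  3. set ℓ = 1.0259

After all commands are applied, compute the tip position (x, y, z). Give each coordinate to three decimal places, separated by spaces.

initial: κ=0.4492, φ=7.41°, ℓ=0.6294
cmd 1: set ℓ=2.3680 → (κ,φ,ℓ)=(0.4492,7.41°,2.3680) → tip=(1.1355,0.1477,1.9460)
cmd 2: set κ=0.7731 → (κ,φ,ℓ)=(0.7731,7.41°,2.3680) → tip=(1.6123,0.2097,1.2501)
cmd 3: set ℓ=1.0259 → (κ,φ,ℓ)=(0.7731,7.41°,1.0259) → tip=(0.3827,0.0498,0.9217)

0.383 0.050 0.922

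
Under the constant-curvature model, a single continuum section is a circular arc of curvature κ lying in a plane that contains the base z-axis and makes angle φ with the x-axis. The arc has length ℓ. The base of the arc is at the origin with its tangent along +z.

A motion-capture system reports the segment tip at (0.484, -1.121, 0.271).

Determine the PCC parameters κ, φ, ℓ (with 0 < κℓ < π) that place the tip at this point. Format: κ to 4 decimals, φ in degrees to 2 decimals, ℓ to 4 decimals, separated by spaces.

ρ = √(x²+y²) = √(0.484² + -1.121²) = 1.22102
φ = atan2(y, x) mod 360° = atan2(-1.121, 0.484) = 293.3526°
|p|² = ρ² + z² = 1.22102² + 0.271² = 1.56434
κ = 2ρ / |p|² = 2×1.22102 / 1.56434 = 1.56107
θ = 2·atan2(ρ, z) = 2·atan2(1.22102, 0.271) = 2.70478 rad
ℓ = θ/κ = 2.70478/1.56107 = 1.73264

1.5611 293.35 1.7326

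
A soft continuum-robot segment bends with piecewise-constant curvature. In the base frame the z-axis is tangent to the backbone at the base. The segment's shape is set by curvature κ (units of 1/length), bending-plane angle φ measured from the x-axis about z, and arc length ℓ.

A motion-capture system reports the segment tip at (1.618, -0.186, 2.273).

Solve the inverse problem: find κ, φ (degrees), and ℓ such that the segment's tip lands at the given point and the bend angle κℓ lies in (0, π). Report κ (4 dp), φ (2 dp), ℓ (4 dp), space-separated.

ρ = √(x²+y²) = √(1.618² + -0.186²) = 1.62866
φ = atan2(y, x) mod 360° = atan2(-0.186, 1.618) = 353.4423°
|p|² = ρ² + z² = 1.62866² + 2.273² = 7.81905
κ = 2ρ / |p|² = 2×1.62866 / 7.81905 = 0.41659
θ = 2·atan2(ρ, z) = 2·atan2(1.62866, 2.273) = 1.24346 rad
ℓ = θ/κ = 1.24346/0.41659 = 2.98487

0.4166 353.44 2.9849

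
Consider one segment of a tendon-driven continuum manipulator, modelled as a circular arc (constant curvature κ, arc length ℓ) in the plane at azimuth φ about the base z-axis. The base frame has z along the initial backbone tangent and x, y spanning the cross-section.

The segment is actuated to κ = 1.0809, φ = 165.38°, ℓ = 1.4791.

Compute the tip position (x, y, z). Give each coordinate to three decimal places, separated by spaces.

-0.920 0.240 0.925

θ = κ·ℓ = 1.0809 × 1.4791 = 1.59876 rad
ρ = (1 − cos θ)/κ = (1 − -0.02796)/1.0809 = 0.95102
z = sin θ / κ = 0.99961/1.0809 = 0.92479
x = ρ cos φ = 0.95102 × cos(165.38°) = -0.92023
y = ρ sin φ = 0.95102 × sin(165.38°) = 0.24004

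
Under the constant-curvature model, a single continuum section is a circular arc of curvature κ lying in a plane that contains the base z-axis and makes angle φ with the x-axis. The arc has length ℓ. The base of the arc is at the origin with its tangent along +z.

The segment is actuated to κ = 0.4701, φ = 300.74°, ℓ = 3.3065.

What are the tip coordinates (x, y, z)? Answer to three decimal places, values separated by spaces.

1.069 -1.798 2.127

θ = κ·ℓ = 0.4701 × 3.3065 = 1.55439 rad
ρ = (1 − cos θ)/κ = (1 − 0.01641)/0.4701 = 2.09230
z = sin θ / κ = 0.99987/0.4701 = 2.12692
x = ρ cos φ = 2.09230 × cos(300.74°) = 1.06946
y = ρ sin φ = 2.09230 × sin(300.74°) = -1.79832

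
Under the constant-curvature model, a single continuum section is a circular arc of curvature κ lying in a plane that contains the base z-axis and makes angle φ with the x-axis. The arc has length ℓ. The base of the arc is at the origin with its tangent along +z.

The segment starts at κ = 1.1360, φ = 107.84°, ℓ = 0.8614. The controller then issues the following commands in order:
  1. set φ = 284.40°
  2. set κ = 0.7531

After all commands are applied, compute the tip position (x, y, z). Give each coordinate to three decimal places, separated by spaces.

initial: κ=1.1360, φ=107.84°, ℓ=0.8614
cmd 1: set φ=284.40° → (κ,φ,ℓ)=(1.1360,284.40°,0.8614) → tip=(0.0967,-0.3767,0.7304)
cmd 2: set κ=0.7531 → (κ,φ,ℓ)=(0.7531,284.40°,0.8614) → tip=(0.0671,-0.2613,0.8022)

0.067 -0.261 0.802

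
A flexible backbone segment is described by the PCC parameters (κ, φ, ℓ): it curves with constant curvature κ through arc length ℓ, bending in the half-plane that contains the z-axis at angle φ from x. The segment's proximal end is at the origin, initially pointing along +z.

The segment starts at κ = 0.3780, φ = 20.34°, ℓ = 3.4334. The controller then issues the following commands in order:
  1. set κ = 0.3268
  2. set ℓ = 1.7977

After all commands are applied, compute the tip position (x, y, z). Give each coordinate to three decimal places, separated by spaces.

initial: κ=0.3780, φ=20.34°, ℓ=3.4334
cmd 1: set κ=0.3268 → (κ,φ,ℓ)=(0.3268,20.34°,3.4334) → tip=(1.6244,0.6022,2.7570)
cmd 2: set ℓ=1.7977 → (κ,φ,ℓ)=(0.3268,20.34°,1.7977) → tip=(0.4811,0.1783,1.6961)

0.481 0.178 1.696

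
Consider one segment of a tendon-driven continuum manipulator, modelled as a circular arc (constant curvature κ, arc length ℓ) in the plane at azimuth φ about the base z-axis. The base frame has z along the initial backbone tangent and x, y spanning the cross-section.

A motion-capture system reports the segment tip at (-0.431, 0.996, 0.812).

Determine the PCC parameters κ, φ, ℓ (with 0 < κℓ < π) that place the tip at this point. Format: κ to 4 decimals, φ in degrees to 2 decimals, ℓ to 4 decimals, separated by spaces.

ρ = √(x²+y²) = √(-0.431² + 0.996²) = 1.08525
φ = atan2(y, x) mod 360° = atan2(0.996, -0.431) = 113.3996°
|p|² = ρ² + z² = 1.08525² + 0.812² = 1.83712
κ = 2ρ / |p|² = 2×1.08525 / 1.83712 = 1.18147
θ = 2·atan2(ρ, z) = 2·atan2(1.08525, 0.812) = 1.85688 rad
ℓ = θ/κ = 1.85688/1.18147 = 1.57167

1.1815 113.40 1.5717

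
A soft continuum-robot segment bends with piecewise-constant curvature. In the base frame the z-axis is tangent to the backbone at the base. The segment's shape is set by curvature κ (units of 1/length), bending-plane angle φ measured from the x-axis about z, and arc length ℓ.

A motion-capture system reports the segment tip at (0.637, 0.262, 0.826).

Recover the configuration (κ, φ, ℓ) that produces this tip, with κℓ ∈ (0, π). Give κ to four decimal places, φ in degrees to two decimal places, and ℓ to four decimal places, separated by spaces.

1.1909 22.36 1.1672

ρ = √(x²+y²) = √(0.637² + 0.262²) = 0.68878
φ = atan2(y, x) mod 360° = atan2(0.262, 0.637) = 22.3575°
|p|² = ρ² + z² = 0.68878² + 0.826² = 1.15669
κ = 2ρ / |p|² = 2×0.68878 / 1.15669 = 1.19094
θ = 2·atan2(ρ, z) = 2·atan2(0.68878, 0.826) = 1.39011 rad
ℓ = θ/κ = 1.39011/1.19094 = 1.16723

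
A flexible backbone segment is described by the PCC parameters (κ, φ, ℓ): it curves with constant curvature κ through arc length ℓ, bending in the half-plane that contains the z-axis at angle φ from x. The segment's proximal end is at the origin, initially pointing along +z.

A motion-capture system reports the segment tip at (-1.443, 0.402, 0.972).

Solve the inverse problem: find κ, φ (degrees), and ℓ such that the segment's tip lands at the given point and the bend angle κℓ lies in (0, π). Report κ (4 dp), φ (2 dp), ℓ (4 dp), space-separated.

0.9396 164.43 2.1185

ρ = √(x²+y²) = √(-1.443² + 0.402²) = 1.49795
φ = atan2(y, x) mod 360° = atan2(0.402, -1.443) = 164.4329°
|p|² = ρ² + z² = 1.49795² + 0.972² = 3.18864
κ = 2ρ / |p|² = 2×1.49795 / 3.18864 = 0.93955
θ = 2·atan2(ρ, z) = 2·atan2(1.49795, 0.972) = 1.99041 rad
ℓ = θ/κ = 1.99041/0.93955 = 2.11846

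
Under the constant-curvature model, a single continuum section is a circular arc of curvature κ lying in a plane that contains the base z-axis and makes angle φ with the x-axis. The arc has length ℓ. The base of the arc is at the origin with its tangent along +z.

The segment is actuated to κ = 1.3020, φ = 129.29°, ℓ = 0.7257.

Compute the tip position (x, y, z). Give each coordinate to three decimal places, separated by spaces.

-0.201 0.246 0.622

θ = κ·ℓ = 1.3020 × 0.7257 = 0.94486 rad
ρ = (1 − cos θ)/κ = (1 − 0.58586)/1.3020 = 0.31808
z = sin θ / κ = 0.81042/1.3020 = 0.62244
x = ρ cos φ = 0.31808 × cos(129.29°) = -0.20143
y = ρ sin φ = 0.31808 × sin(129.29°) = 0.24618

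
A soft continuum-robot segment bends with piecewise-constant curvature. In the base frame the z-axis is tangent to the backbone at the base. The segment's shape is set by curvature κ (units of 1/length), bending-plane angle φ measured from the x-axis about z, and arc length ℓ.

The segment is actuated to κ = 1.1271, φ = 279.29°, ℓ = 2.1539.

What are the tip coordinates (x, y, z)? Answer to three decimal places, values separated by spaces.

0.251 -1.537 0.581

θ = κ·ℓ = 1.1271 × 2.1539 = 2.42766 rad
ρ = (1 − cos θ)/κ = (1 − -0.75579)/1.1271 = 1.55780
z = sin θ / κ = 0.65481/1.1271 = 0.58097
x = ρ cos φ = 1.55780 × cos(279.29°) = 0.25148
y = ρ sin φ = 1.55780 × sin(279.29°) = -1.53736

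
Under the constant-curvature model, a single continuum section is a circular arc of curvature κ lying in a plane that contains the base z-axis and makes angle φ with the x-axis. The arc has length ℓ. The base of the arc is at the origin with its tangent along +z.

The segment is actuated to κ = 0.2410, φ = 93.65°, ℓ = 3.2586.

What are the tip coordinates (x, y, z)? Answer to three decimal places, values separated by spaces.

θ = κ·ℓ = 0.2410 × 3.2586 = 0.78532 rad
ρ = (1 − cos θ)/κ = (1 − 0.70716)/0.2410 = 1.21510
z = sin θ / κ = 0.70705/0.2410 = 2.93383
x = ρ cos φ = 1.21510 × cos(93.65°) = -0.07736
y = ρ sin φ = 1.21510 × sin(93.65°) = 1.21264

-0.077 1.213 2.934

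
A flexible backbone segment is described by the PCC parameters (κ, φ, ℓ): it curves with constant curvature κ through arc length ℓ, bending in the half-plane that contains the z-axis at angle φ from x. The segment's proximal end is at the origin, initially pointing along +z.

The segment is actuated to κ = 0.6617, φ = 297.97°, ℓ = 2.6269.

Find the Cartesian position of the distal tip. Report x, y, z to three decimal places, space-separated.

0.827 -1.557 1.490

θ = κ·ℓ = 0.6617 × 2.6269 = 1.73822 rad
ρ = (1 − cos θ)/κ = (1 − -0.16664)/0.6617 = 1.76310
z = sin θ / κ = 0.98602/0.6617 = 1.49013
x = ρ cos φ = 1.76310 × cos(297.97°) = 0.82691
y = ρ sin φ = 1.76310 × sin(297.97°) = -1.55716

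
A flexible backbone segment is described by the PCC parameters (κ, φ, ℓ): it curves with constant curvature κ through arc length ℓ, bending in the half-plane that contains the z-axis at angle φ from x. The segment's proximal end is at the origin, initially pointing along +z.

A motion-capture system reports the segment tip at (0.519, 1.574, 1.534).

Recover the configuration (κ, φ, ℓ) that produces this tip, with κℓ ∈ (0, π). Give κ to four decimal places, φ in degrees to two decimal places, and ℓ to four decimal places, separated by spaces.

0.6499 71.75 2.5357

ρ = √(x²+y²) = √(0.519² + 1.574²) = 1.65736
φ = atan2(y, x) mod 360° = atan2(1.574, 0.519) = 71.7509°
|p|² = ρ² + z² = 1.65736² + 1.534² = 5.09999
κ = 2ρ / |p|² = 2×1.65736 / 5.09999 = 0.64995
θ = 2·atan2(ρ, z) = 2·atan2(1.65736, 1.534) = 1.64807 rad
ℓ = θ/κ = 1.64807/0.64995 = 2.53570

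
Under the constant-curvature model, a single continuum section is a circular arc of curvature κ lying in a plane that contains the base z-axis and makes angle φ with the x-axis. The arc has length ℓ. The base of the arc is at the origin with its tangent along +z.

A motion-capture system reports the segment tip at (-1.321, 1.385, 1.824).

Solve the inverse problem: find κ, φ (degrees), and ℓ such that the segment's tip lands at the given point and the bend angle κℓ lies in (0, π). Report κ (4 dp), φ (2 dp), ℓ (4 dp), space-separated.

0.5476 133.65 2.9563

ρ = √(x²+y²) = √(-1.321² + 1.385²) = 1.91397
φ = atan2(y, x) mod 360° = atan2(1.385, -1.321) = 133.6451°
|p|² = ρ² + z² = 1.91397² + 1.824² = 6.99024
κ = 2ρ / |p|² = 2×1.91397 / 6.99024 = 0.54761
θ = 2·atan2(ρ, z) = 2·atan2(1.91397, 1.824) = 1.61892 rad
ℓ = θ/κ = 1.61892/0.54761 = 2.95634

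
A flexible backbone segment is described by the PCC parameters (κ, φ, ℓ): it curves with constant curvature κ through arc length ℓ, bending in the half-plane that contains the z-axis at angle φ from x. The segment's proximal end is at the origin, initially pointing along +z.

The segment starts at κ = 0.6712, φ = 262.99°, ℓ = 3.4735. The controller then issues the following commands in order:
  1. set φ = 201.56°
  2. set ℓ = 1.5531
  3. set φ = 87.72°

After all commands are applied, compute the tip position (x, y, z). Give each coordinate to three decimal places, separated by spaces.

initial: κ=0.6712, φ=262.99°, ℓ=3.4735
cmd 1: set φ=201.56° → (κ,φ,ℓ)=(0.6712,201.56°,3.4735) → tip=(-2.3408,-0.9249,1.0793)
cmd 2: set ℓ=1.5531 → (κ,φ,ℓ)=(0.6712,201.56°,1.5531) → tip=(-0.6871,-0.2715,1.2867)
cmd 3: set φ=87.72° → (κ,φ,ℓ)=(0.6712,87.72°,1.5531) → tip=(0.0294,0.7382,1.2867)

0.029 0.738 1.287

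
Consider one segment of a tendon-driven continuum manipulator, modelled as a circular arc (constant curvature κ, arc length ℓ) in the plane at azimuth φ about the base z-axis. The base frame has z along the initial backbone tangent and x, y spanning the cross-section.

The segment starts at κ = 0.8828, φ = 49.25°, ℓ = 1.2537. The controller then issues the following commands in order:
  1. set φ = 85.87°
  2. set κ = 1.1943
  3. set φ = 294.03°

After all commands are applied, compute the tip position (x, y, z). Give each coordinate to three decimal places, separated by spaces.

initial: κ=0.8828, φ=49.25°, ℓ=1.2537
cmd 1: set φ=85.87° → (κ,φ,ℓ)=(0.8828,85.87°,1.2537) → tip=(0.0451,0.6242,1.0130)
cmd 2: set κ=1.1943 → (κ,φ,ℓ)=(1.1943,85.87°,1.2537) → tip=(0.0559,0.7738,0.8350)
cmd 3: set φ=294.03° → (κ,φ,ℓ)=(1.1943,294.03°,1.2537) → tip=(0.3159,-0.7086,0.8350)

0.316 -0.709 0.835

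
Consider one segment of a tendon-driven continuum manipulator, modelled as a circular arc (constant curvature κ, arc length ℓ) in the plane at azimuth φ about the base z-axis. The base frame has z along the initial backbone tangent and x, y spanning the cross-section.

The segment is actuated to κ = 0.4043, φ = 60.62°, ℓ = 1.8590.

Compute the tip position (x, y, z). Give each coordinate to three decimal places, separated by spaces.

0.327 0.581 1.689

θ = κ·ℓ = 0.4043 × 1.8590 = 0.75159 rad
ρ = (1 − cos θ)/κ = (1 − 0.73060)/0.4043 = 0.66633
z = sin θ / κ = 0.68280/0.4043 = 1.68885
x = ρ cos φ = 0.66633 × cos(60.62°) = 0.32690
y = ρ sin φ = 0.66633 × sin(60.62°) = 0.58063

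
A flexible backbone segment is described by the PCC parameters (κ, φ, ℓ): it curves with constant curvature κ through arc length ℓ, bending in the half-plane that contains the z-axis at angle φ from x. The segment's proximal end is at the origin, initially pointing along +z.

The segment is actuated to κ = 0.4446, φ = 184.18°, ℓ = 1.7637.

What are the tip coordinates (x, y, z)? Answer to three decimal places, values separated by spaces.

-0.655 -0.048 1.588

θ = κ·ℓ = 0.4446 × 1.7637 = 0.78414 rad
ρ = (1 − cos θ)/κ = (1 − 0.70800)/0.4446 = 0.65678
z = sin θ / κ = 0.70622/0.4446 = 1.58843
x = ρ cos φ = 0.65678 × cos(184.18°) = -0.65503
y = ρ sin φ = 0.65678 × sin(184.18°) = -0.04787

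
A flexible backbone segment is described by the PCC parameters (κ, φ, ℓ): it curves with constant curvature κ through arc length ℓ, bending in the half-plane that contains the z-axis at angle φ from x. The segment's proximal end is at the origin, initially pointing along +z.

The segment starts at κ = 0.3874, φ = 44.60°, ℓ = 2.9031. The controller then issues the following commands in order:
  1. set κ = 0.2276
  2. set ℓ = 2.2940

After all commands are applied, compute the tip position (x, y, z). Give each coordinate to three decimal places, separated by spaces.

initial: κ=0.3874, φ=44.60°, ℓ=2.9031
cmd 1: set κ=0.2276 → (κ,φ,ℓ)=(0.2276,44.60°,2.9031) → tip=(0.6584,0.6493,2.6964)
cmd 2: set ℓ=2.2940 → (κ,φ,ℓ)=(0.2276,44.60°,2.2940) → tip=(0.4168,0.4110,2.1912)

0.417 0.411 2.191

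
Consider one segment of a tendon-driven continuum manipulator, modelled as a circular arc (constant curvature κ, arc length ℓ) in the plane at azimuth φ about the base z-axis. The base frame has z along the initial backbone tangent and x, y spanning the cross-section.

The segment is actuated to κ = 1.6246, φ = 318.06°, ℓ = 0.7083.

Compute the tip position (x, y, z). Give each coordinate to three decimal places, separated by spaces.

0.271 -0.244 0.562

θ = κ·ℓ = 1.6246 × 0.7083 = 1.15070 rad
ρ = (1 − cos θ)/κ = (1 − 0.40784)/1.6246 = 0.36449
z = sin θ / κ = 0.91305/1.6246 = 0.56202
x = ρ cos φ = 0.36449 × cos(318.06°) = 0.27113
y = ρ sin φ = 0.36449 × sin(318.06°) = -0.24361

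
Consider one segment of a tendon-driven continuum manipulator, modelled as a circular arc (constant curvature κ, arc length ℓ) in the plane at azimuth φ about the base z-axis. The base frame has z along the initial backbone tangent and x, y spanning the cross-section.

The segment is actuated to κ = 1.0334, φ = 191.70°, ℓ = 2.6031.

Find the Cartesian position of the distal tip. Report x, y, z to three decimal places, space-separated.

-1.800 -0.373 0.422

θ = κ·ℓ = 1.0334 × 2.6031 = 2.69004 rad
ρ = (1 − cos θ)/κ = (1 − -0.89977)/1.0334 = 1.83837
z = sin θ / κ = 0.43636/1.0334 = 0.42226
x = ρ cos φ = 1.83837 × cos(191.70°) = -1.80017
y = ρ sin φ = 1.83837 × sin(191.70°) = -0.37280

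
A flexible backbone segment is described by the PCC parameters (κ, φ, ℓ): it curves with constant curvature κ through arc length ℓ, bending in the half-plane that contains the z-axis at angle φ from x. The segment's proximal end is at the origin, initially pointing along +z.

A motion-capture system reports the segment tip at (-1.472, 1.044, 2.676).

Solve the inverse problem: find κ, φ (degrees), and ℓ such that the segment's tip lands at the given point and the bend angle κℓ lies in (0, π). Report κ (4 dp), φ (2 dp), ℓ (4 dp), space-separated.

ρ = √(x²+y²) = √(-1.472² + 1.044²) = 1.80464
φ = atan2(y, x) mod 360° = atan2(1.044, -1.472) = 144.6542°
|p|² = ρ² + z² = 1.80464² + 2.676² = 10.41770
κ = 2ρ / |p|² = 2×1.80464 / 10.41770 = 0.34646
θ = 2·atan2(ρ, z) = 2·atan2(1.80464, 2.676) = 1.18665 rad
ℓ = θ/κ = 1.18665/0.34646 = 3.42510

0.3465 144.65 3.4251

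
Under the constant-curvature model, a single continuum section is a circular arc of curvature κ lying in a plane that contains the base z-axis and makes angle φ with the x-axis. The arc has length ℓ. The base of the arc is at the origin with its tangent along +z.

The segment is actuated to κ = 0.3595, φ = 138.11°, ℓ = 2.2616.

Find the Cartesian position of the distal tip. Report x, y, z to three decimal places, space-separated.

-0.648 0.581 2.021

θ = κ·ℓ = 0.3595 × 2.2616 = 0.81305 rad
ρ = (1 − cos θ)/κ = (1 − 0.68729)/0.3595 = 0.86985
z = sin θ / κ = 0.72638/0.3595 = 2.02054
x = ρ cos φ = 0.86985 × cos(138.11°) = -0.64754
y = ρ sin φ = 0.86985 × sin(138.11°) = 0.58080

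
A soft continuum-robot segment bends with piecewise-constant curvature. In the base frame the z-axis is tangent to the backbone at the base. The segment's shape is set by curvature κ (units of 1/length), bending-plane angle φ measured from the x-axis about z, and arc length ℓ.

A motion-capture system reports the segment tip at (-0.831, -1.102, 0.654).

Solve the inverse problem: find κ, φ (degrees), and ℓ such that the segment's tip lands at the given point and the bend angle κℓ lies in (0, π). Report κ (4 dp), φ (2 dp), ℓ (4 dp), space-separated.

1.1834 232.98 1.9069

ρ = √(x²+y²) = √(-0.831² + -1.102²) = 1.38020
φ = atan2(y, x) mod 360° = atan2(-1.102, -0.831) = 232.9807°
|p|² = ρ² + z² = 1.38020² + 0.654² = 2.33268
κ = 2ρ / |p|² = 2×1.38020 / 2.33268 = 1.18336
θ = 2·atan2(ρ, z) = 2·atan2(1.38020, 0.654) = 2.25659 rad
ℓ = θ/κ = 2.25659/1.18336 = 1.90692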